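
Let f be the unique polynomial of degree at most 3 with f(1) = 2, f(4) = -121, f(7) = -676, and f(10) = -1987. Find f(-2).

17

Forward differences of the values at u = 1, 4, 7, 10:
  f  : 2  -121  -676  -1987
  Δ  : -123  -555  -1311
  Δ^2: -432  -756
  Δ^3: -324
The third differences are constant, confirming degree 3.
Interpolating (Newton forward form) and evaluating at u = -2 gives f(-2) = 17.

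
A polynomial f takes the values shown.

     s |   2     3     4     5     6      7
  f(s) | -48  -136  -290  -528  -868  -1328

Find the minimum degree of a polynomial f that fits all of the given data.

Forward differences of the values at s = 2, 3, 4, 5, 6, 7:
  f  : -48  -136  -290  -528  -868  -1328
  Δ  : -88  -154  -238  -340  -460
  Δ^2: -66  -84  -102  -120
  Δ^3: -18  -18  -18
  Δ^4: 0  0
  Δ^5: 0
The third differences are constant (-18) and nonzero, while all higher differences vanish, so the minimal degree is 3.

3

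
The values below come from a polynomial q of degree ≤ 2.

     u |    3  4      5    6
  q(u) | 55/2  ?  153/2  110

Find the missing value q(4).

The 3 known points determine the degree-2 polynomial uniquely.
Write q(u) = au^2 + bu + c. Substituting each data point gives a linear system:
  9a + 3b + c = 55/2
  25a + 5b + c = 153/2
  36a + 6b + c = 110
Solving the system yields a = 3, b = 1/2, c = -1.
So q(u) = 3u^2 + (1/2)u - 1.
Then q(4) = 49.

49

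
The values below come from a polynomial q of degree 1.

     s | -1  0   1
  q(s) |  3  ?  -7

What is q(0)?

The 2 known points determine the degree-1 polynomial uniquely.
Write q(s) = as + b. Substituting each data point gives a linear system:
  -a + b = 3
  a + b = -7
Solving the system yields a = -5, b = -2.
So q(s) = -5s - 2.
Then q(0) = -2.

-2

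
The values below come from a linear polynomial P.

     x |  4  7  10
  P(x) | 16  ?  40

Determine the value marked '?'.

On equispaced nodes a degree-1 polynomial has vanishing second forward difference, so
  P(4) - 2·P(7) + P(10) = 0.
Substituting the known values and solving for P(7):
  -2·P(7) = -56
  P(7) = 28.

28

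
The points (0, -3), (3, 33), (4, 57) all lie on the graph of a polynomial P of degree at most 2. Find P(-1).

Write P(t) = at^2 + bt + c. Substituting each data point gives a linear system:
  c = -3
  9a + 3b + c = 33
  16a + 4b + c = 57
Solving the system yields a = 3, b = 3, c = -3.
So P(t) = 3t² + 3t - 3.
Then P(-1) = -3.

-3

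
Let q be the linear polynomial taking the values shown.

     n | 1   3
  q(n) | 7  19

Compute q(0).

Using the Lagrange interpolation formula with nodes 1, 3:
  L_0(n) = (n - 3) / -2
  L_1(n) = (n - 1) / 2
Then q(n) = 7·L_0(n) + 19·L_1(n).
Expanding and collecting terms gives q(n) = 6n + 1.
Evaluating at n = 0: q(0) = 1.

1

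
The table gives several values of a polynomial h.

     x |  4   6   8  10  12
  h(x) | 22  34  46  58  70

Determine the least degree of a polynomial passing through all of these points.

1

Forward differences of the values at x = 4, 6, 8, 10, 12:
  h  : 22  34  46  58  70
  Δ  : 12  12  12  12
  Δ^2: 0  0  0
  Δ^3: 0  0
  Δ^4: 0
The first differences are constant (12) and nonzero, while all higher differences vanish, so the minimal degree is 1.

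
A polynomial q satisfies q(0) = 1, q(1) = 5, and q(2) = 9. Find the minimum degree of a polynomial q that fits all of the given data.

1

Forward differences of the values at s = 0, 1, 2:
  q  : 1  5  9
  Δ  : 4  4
  Δ^2: 0
The first differences are constant (4) and nonzero, while all higher differences vanish, so the minimal degree is 1.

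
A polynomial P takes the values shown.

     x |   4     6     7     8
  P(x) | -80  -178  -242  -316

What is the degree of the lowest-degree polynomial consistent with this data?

Divided differences on the nodes 4, 6, 7, 8:
  order 0: -80  -178  -242  -316
  order 1: -49  -64  -74
  order 2: -5  -5
  order 3: 0
The order-2 divided differences are all -5 (nonzero) and every higher order vanishes, so the data lies on a polynomial of degree exactly 2.

2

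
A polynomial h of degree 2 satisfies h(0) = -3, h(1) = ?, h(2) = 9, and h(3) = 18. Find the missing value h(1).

The 3 known points determine the degree-2 polynomial uniquely.
Write h(t) = at^2 + bt + c. Substituting each data point gives a linear system:
  c = -3
  4a + 2b + c = 9
  9a + 3b + c = 18
Solving the system yields a = 1, b = 4, c = -3.
So h(t) = t^2 + 4t - 3.
Then h(1) = 2.

2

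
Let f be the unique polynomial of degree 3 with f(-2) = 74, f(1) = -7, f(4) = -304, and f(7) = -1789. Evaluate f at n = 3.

-121

Write f(n) = an^3 + bn^2 + cn + d. Substituting each data point gives a linear system:
  -8a + 4b - 2c + d = 74
  a + b + c + d = -7
  64a + 16b + 4c + d = -304
  343a + 49b + 7c + d = -1789
Solving the system yields a = -6, b = 6, c = -3, d = -4.
So f(n) = -6n^3 + 6n^2 - 3n - 4.
Then f(3) = -121.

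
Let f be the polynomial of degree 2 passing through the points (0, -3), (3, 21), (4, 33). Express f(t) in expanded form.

f(t) = t^2 + 5t - 3

Write f(t) = at^2 + bt + c. Substituting each data point gives a linear system:
  c = -3
  9a + 3b + c = 21
  16a + 4b + c = 33
Solving the system yields a = 1, b = 5, c = -3.
So f(t) = t² + 5t - 3.
Check: f(4) = 33. ✓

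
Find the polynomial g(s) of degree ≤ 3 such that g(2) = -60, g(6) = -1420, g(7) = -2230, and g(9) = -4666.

g(s) = -6s^3 - 4s^2 + 4s - 4

Write g(s) = as^3 + bs^2 + cs + d. Substituting each data point gives a linear system:
  8a + 4b + 2c + d = -60
  216a + 36b + 6c + d = -1420
  343a + 49b + 7c + d = -2230
  729a + 81b + 9c + d = -4666
Solving the system yields a = -6, b = -4, c = 4, d = -4.
So g(s) = -6s^3 - 4s^2 + 4s - 4.
Check: g(2) = -60. ✓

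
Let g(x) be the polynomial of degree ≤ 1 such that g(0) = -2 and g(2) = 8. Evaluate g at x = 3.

13

Using the Lagrange interpolation formula with nodes 0, 2:
  L_0(x) = (x - 2) / -2
  L_1(x) = x / 2
Then g(x) = -2·L_0(x) + 8·L_1(x).
Expanding and collecting terms gives g(x) = 5x - 2.
Evaluating at x = 3: g(3) = 13.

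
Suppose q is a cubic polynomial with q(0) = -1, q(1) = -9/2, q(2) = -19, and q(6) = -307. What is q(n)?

q(n) = -n^3 - (5/2)n^2 - 1

Write q(n) = an^3 + bn^2 + cn + d. Substituting each data point gives a linear system:
  d = -1
  a + b + c + d = -9/2
  8a + 4b + 2c + d = -19
  216a + 36b + 6c + d = -307
Solving the system yields a = -1, b = -5/2, c = 0, d = -1.
So q(n) = -n^3 - (5/2)n^2 - 1.
Check: q(1) = -9/2. ✓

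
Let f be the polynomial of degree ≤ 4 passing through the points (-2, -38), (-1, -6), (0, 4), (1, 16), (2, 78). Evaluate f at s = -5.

-146

Forward differences of the values at s = -2, -1, 0, 1, 2:
  f  : -38  -6  4  16  78
  Δ  : 32  10  12  62
  Δ^2: -22  2  50
  Δ^3: 24  48
  Δ^4: 24
The fourth differences are constant, confirming degree 4.
Interpolating (Newton forward form) and evaluating at s = -5 gives f(-5) = -146.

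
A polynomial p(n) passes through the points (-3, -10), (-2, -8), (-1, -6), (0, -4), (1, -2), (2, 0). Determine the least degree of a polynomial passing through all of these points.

Forward differences of the values at n = -3, -2, -1, 0, 1, 2:
  p  : -10  -8  -6  -4  -2  0
  Δ  : 2  2  2  2  2
  Δ^2: 0  0  0  0
  Δ^3: 0  0  0
  Δ^4: 0  0
  Δ^5: 0
The first differences are constant (2) and nonzero, while all higher differences vanish, so the minimal degree is 1.

1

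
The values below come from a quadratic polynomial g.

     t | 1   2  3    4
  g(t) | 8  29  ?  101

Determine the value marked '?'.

The 3 known points determine the degree-2 polynomial uniquely.
Write g(t) = at^2 + bt + c. Substituting each data point gives a linear system:
  a + b + c = 8
  4a + 2b + c = 29
  16a + 4b + c = 101
Solving the system yields a = 5, b = 6, c = -3.
So g(t) = 5t^2 + 6t - 3.
Then g(3) = 60.

60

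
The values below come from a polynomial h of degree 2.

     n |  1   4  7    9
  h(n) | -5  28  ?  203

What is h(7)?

The 3 known points determine the degree-2 polynomial uniquely.
Write h(n) = an^2 + bn + c. Substituting each data point gives a linear system:
  a + b + c = -5
  16a + 4b + c = 28
  81a + 9b + c = 203
Solving the system yields a = 3, b = -4, c = -4.
So h(n) = 3n^2 - 4n - 4.
Then h(7) = 115.

115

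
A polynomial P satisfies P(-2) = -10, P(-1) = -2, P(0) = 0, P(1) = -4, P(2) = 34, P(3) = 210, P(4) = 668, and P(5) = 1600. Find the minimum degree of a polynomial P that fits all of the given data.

4

Forward differences of the values at u = -2, -1, 0, 1, 2, 3, 4, 5:
  P  : -10  -2  0  -4  34  210  668  1600
  Δ  : 8  2  -4  38  176  458  932
  Δ^2: -6  -6  42  138  282  474
  Δ^3: 0  48  96  144  192
  Δ^4: 48  48  48  48
  Δ^5: 0  0  0
  Δ^6: 0  0
  Δ^7: 0
The fourth differences are constant (48) and nonzero, while all higher differences vanish, so the minimal degree is 4.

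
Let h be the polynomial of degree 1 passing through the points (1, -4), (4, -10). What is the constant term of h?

Write h(t) = at + b. Substituting each data point gives a linear system:
  a + b = -4
  4a + b = -10
Solving the system yields a = -2, b = -2.
So h(t) = -2t - 2.
The constant term is -2.

-2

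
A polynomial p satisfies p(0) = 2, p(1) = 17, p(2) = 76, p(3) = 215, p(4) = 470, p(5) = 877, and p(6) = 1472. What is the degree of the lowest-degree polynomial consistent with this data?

Forward differences of the values at t = 0, 1, 2, 3, 4, 5, 6:
  p  : 2  17  76  215  470  877  1472
  Δ  : 15  59  139  255  407  595
  Δ^2: 44  80  116  152  188
  Δ^3: 36  36  36  36
  Δ^4: 0  0  0
  Δ^5: 0  0
  Δ^6: 0
The third differences are constant (36) and nonzero, while all higher differences vanish, so the minimal degree is 3.

3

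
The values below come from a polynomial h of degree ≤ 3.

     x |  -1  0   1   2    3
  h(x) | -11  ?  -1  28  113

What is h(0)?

-4

The 4 known points determine the degree-3 polynomial uniquely.
Write h(x) = ax^3 + bx^2 + cx + d. Substituting each data point gives a linear system:
  -a + b - c + d = -11
  a + b + c + d = -1
  8a + 4b + 2c + d = 28
  27a + 9b + 3c + d = 113
Solving the system yields a = 5, b = -2, c = 0, d = -4.
So h(x) = 5x³ - 2x² - 4.
Then h(0) = -4.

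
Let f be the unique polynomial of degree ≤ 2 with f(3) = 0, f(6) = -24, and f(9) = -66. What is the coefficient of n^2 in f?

-1

Write f(n) = an^2 + bn + c. Substituting each data point gives a linear system:
  9a + 3b + c = 0
  36a + 6b + c = -24
  81a + 9b + c = -66
Solving the system yields a = -1, b = 1, c = 6.
So f(n) = -n² + n + 6.
The leading coefficient is -1.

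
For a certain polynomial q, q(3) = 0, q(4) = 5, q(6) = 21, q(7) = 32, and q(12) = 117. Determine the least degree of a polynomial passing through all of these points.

Divided differences on the nodes 3, 4, 6, 7, 12:
  order 0: 0  5  21  32  117
  order 1: 5  8  11  17
  order 2: 1  1  1
  order 3: 0  0
  order 4: 0
The order-2 divided differences are all 1 (nonzero) and every higher order vanishes, so the data lies on a polynomial of degree exactly 2.

2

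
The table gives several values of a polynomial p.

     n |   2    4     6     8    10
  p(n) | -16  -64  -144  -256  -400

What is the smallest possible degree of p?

Forward differences of the values at n = 2, 4, 6, 8, 10:
  p  : -16  -64  -144  -256  -400
  Δ  : -48  -80  -112  -144
  Δ^2: -32  -32  -32
  Δ^3: 0  0
  Δ^4: 0
The second differences are constant (-32) and nonzero, while all higher differences vanish, so the minimal degree is 2.

2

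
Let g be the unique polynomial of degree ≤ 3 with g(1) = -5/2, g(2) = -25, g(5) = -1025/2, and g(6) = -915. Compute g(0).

Using the Lagrange interpolation formula with nodes 1, 2, 5, 6:
  L_0(s) = (s - 2)(s - 5)(s - 6) / -20
  L_1(s) = (s - 1)(s - 5)(s - 6) / 12
  L_2(s) = (s - 1)(s - 2)(s - 6) / -12
  L_3(s) = (s - 1)(s - 2)(s - 5) / 20
Then g(s) = -5/2·L_0(s) - 25·L_1(s) - 1025/2·L_2(s) - 915·L_3(s).
Expanding and collecting terms gives g(s) = -5s³ + 5s² - (5/2)s.
Evaluating at s = 0: g(0) = 0.

0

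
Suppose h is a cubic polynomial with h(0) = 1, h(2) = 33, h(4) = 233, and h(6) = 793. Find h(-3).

-152

Using the Lagrange interpolation formula with nodes 0, 2, 4, 6:
  L_0(t) = (t - 2)(t - 4)(t - 6) / -48
  L_1(t) = t(t - 4)(t - 6) / 16
  L_2(t) = t(t - 2)(t - 6) / -16
  L_3(t) = t(t - 2)(t - 4) / 48
Then h(t) = 1·L_0(t) + 33·L_1(t) + 233·L_2(t) + 793·L_3(t).
Expanding and collecting terms gives h(t) = 4t^3 - 3t^2 + 6t + 1.
Evaluating at t = -3: h(-3) = -152.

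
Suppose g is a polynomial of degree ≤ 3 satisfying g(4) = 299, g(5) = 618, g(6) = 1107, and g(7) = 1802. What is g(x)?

g(x) = 6x^3 - 5x^2 - 2x + 3

Write g(x) = ax^3 + bx^2 + cx + d. Substituting each data point gives a linear system:
  64a + 16b + 4c + d = 299
  125a + 25b + 5c + d = 618
  216a + 36b + 6c + d = 1107
  343a + 49b + 7c + d = 1802
Solving the system yields a = 6, b = -5, c = -2, d = 3.
So g(x) = 6x^3 - 5x^2 - 2x + 3.
Check: g(5) = 618. ✓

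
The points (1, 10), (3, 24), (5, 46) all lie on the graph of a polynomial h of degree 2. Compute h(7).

76

Write h(n) = an^2 + bn + c. Substituting each data point gives a linear system:
  a + b + c = 10
  9a + 3b + c = 24
  25a + 5b + c = 46
Solving the system yields a = 1, b = 3, c = 6.
So h(n) = n^2 + 3n + 6.
Then h(7) = 76.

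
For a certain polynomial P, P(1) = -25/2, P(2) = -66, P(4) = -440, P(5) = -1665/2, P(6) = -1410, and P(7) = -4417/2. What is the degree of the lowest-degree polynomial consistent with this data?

Divided differences on the nodes 1, 2, 4, 5, 6, 7:
  order 0: -25/2  -66  -440  -1665/2  -1410  -4417/2
  order 1: -107/2  -187  -785/2  -1155/2  -1597/2
  order 2: -89/2  -137/2  -185/2  -221/2
  order 3: -6  -6  -6
  order 4: 0  0
  order 5: 0
The order-3 divided differences are all -6 (nonzero) and every higher order vanishes, so the data lies on a polynomial of degree exactly 3.

3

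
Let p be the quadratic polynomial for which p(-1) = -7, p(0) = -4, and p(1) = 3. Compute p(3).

29

Forward differences of the values at x = -1, 0, 1:
  p  : -7  -4  3
  Δ  : 3  7
  Δ^2: 4
The second differences are constant, confirming degree 2.
Interpolating (Newton forward form) and evaluating at x = 3 gives p(3) = 29.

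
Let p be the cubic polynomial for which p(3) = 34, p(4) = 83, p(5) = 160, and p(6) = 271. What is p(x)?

p(x) = x^3 + 2x^2 - 2x - 5

Write p(x) = ax^3 + bx^2 + cx + d. Substituting each data point gives a linear system:
  27a + 9b + 3c + d = 34
  64a + 16b + 4c + d = 83
  125a + 25b + 5c + d = 160
  216a + 36b + 6c + d = 271
Solving the system yields a = 1, b = 2, c = -2, d = -5.
So p(x) = x^3 + 2x^2 - 2x - 5.
Check: p(6) = 271. ✓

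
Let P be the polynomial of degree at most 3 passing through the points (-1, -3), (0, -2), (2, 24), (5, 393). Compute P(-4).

-174

Write P(x) = ax^3 + bx^2 + cx + d. Substituting each data point gives a linear system:
  -a + b - c + d = -3
  d = -2
  8a + 4b + 2c + d = 24
  125a + 25b + 5c + d = 393
Solving the system yields a = 3, b = 1, c = -1, d = -2.
So P(x) = 3x^3 + x^2 - x - 2.
Then P(-4) = -174.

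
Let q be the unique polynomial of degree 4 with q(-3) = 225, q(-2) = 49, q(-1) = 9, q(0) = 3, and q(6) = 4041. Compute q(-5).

1753

Using the Lagrange interpolation formula with nodes -3, -2, -1, 0, 6:
  L_0(x) = (x + 2)(x + 1)x(x - 6) / 54
  L_1(x) = (x + 3)(x + 1)x(x - 6) / -16
  L_2(x) = (x + 3)(x + 2)x(x - 6) / 14
  L_3(x) = (x + 3)(x + 2)(x + 1)(x - 6) / -36
  L_4(x) = (x + 3)(x + 2)(x + 1)x / 3024
Then q(x) = 225·L_0(x) + 49·L_1(x) + 9·L_2(x) + 3·L_3(x) + 4041·L_4(x).
Expanding and collecting terms gives q(x) = 3x⁴ + x³ - x² - 5x + 3.
Evaluating at x = -5: q(-5) = 1753.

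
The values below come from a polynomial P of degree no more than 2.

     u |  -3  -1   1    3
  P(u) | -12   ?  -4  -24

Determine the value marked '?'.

The 3 known points determine the degree-2 polynomial uniquely.
Write P(u) = au^2 + bu + c. Substituting each data point gives a linear system:
  9a - 3b + c = -12
  a + b + c = -4
  9a + 3b + c = -24
Solving the system yields a = -2, b = -2, c = 0.
So P(u) = -2u^2 - 2u.
Then P(-1) = 0.

0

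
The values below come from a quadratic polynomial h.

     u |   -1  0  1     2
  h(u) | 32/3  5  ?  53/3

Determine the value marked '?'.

The 3 known points determine the degree-2 polynomial uniquely.
Write h(u) = au^2 + bu + c. Substituting each data point gives a linear system:
  a - b + c = 32/3
  c = 5
  4a + 2b + c = 53/3
Solving the system yields a = 4, b = -5/3, c = 5.
So h(u) = 4u² - (5/3)u + 5.
Then h(1) = 22/3.

22/3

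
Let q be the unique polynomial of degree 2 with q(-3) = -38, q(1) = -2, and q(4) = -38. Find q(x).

q(x) = -3x^2 + 3x - 2

Write q(x) = ax^2 + bx + c. Substituting each data point gives a linear system:
  9a - 3b + c = -38
  a + b + c = -2
  16a + 4b + c = -38
Solving the system yields a = -3, b = 3, c = -2.
So q(x) = -3x^2 + 3x - 2.
Check: q(1) = -2. ✓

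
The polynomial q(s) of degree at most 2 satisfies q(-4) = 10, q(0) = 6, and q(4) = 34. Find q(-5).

16

Using the Lagrange interpolation formula with nodes -4, 0, 4:
  L_0(s) = s(s - 4) / 32
  L_1(s) = (s + 4)(s - 4) / -16
  L_2(s) = (s + 4)s / 32
Then q(s) = 10·L_0(s) + 6·L_1(s) + 34·L_2(s).
Expanding and collecting terms gives q(s) = s² + 3s + 6.
Evaluating at s = -5: q(-5) = 16.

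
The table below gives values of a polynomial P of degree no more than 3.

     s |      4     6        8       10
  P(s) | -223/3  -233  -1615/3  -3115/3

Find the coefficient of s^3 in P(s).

-1

Write P(s) = as^3 + bs^2 + cs + d. Substituting each data point gives a linear system:
  64a + 16b + 4c + d = -223/3
  216a + 36b + 6c + d = -233
  512a + 64b + 8c + d = -1615/3
  1000a + 100b + 10c + d = -3115/3
Solving the system yields a = -1, b = -1/3, c = 0, d = -5.
So P(s) = -s^3 - (1/3)s^2 - 5.
The leading coefficient is -1.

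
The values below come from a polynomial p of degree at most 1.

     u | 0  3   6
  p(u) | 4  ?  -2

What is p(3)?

On equispaced nodes a degree-1 polynomial has vanishing second forward difference, so
  p(0) - 2·p(3) + p(6) = 0.
Substituting the known values and solving for p(3):
  -2·p(3) = -2
  p(3) = 1.

1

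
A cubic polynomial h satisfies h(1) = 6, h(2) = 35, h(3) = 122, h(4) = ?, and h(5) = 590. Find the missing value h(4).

On equispaced nodes a degree-3 polynomial has vanishing fourth forward difference, so
  h(1) - 4·h(2) + 6·h(3) - 4·h(4) + h(5) = 0.
Substituting the known values and solving for h(4):
  -4·h(4) = -1188
  h(4) = 297.

297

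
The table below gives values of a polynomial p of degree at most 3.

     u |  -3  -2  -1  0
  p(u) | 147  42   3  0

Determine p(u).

Using the Lagrange interpolation formula with nodes -3, -2, -1, 0:
  L_0(u) = (u + 2)(u + 1)u / -6
  L_1(u) = (u + 3)(u + 1)u / 2
  L_2(u) = (u + 3)(u + 2)u / -2
  L_3(u) = (u + 3)(u + 2)(u + 1) / 6
Then p(u) = 147·L_0(u) + 42·L_1(u) + 3·L_2(u) + 0·L_3(u).
Expanding and collecting terms gives p(u) = -5u^3 + 3u^2 + 5u.
Check: p(-3) = 147. ✓

p(u) = -5u^3 + 3u^2 + 5u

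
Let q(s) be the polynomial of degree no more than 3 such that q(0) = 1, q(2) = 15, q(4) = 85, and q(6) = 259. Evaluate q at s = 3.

40

Using the Lagrange interpolation formula with nodes 0, 2, 4, 6:
  L_0(s) = (s - 2)(s - 4)(s - 6) / -48
  L_1(s) = s(s - 4)(s - 6) / 16
  L_2(s) = s(s - 2)(s - 6) / -16
  L_3(s) = s(s - 2)(s - 4) / 48
Then q(s) = 1·L_0(s) + 15·L_1(s) + 85·L_2(s) + 259·L_3(s).
Expanding and collecting terms gives q(s) = s^3 + s^2 + s + 1.
Evaluating at s = 3: q(3) = 40.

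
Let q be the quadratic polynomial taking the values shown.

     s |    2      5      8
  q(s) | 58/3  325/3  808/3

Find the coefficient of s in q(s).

Write q(s) = as^2 + bs + c. Substituting each data point gives a linear system:
  4a + 2b + c = 58/3
  25a + 5b + c = 325/3
  64a + 8b + c = 808/3
Solving the system yields a = 4, b = 5/3, c = 0.
So q(s) = 4s² + (5/3)s.
The coefficient of s is 5/3.

5/3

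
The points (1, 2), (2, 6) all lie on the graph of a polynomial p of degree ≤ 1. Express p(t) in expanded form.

Using the Lagrange interpolation formula with nodes 1, 2:
  L_0(t) = (t - 2) / -1
  L_1(t) = (t - 1) / 1
Then p(t) = 2·L_0(t) + 6·L_1(t).
Expanding and collecting terms gives p(t) = 4t - 2.
Check: p(2) = 6. ✓

p(t) = 4t - 2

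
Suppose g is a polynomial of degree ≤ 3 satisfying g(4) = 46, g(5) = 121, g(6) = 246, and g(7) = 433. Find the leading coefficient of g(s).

Write g(s) = as^3 + bs^2 + cs + d. Substituting each data point gives a linear system:
  64a + 16b + 4c + d = 46
  125a + 25b + 5c + d = 121
  216a + 36b + 6c + d = 246
  343a + 49b + 7c + d = 433
Solving the system yields a = 2, b = -5, c = -2, d = 6.
So g(s) = 2s^3 - 5s^2 - 2s + 6.
The leading coefficient is 2.

2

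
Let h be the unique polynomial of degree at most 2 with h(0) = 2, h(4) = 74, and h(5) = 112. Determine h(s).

Write h(s) = as^2 + bs + c. Substituting each data point gives a linear system:
  c = 2
  16a + 4b + c = 74
  25a + 5b + c = 112
Solving the system yields a = 4, b = 2, c = 2.
So h(s) = 4s^2 + 2s + 2.
Check: h(4) = 74. ✓

h(s) = 4s^2 + 2s + 2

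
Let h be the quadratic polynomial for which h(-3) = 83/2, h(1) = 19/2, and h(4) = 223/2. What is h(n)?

Using the Lagrange interpolation formula with nodes -3, 1, 4:
  L_0(n) = (n - 1)(n - 4) / 28
  L_1(n) = (n + 3)(n - 4) / -12
  L_2(n) = (n + 3)(n - 1) / 21
Then h(n) = 83/2·L_0(n) + 19/2·L_1(n) + 223/2·L_2(n).
Expanding and collecting terms gives h(n) = 6n² + 4n - 1/2.
Check: h(1) = 19/2. ✓

h(n) = 6n^2 + 4n - 1/2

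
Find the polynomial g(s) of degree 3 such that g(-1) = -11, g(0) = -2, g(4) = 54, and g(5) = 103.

g(s) = s^3 - 2s^2 + 6s - 2

Write g(s) = as^3 + bs^2 + cs + d. Substituting each data point gives a linear system:
  -a + b - c + d = -11
  d = -2
  64a + 16b + 4c + d = 54
  125a + 25b + 5c + d = 103
Solving the system yields a = 1, b = -2, c = 6, d = -2.
So g(s) = s^3 - 2s^2 + 6s - 2.
Check: g(4) = 54. ✓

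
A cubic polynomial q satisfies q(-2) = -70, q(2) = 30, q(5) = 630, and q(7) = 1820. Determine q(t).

q(t) = 6t^3 - 5t^2 + t

Using the Lagrange interpolation formula with nodes -2, 2, 5, 7:
  L_0(t) = (t - 2)(t - 5)(t - 7) / -252
  L_1(t) = (t + 2)(t - 5)(t - 7) / 60
  L_2(t) = (t + 2)(t - 2)(t - 7) / -42
  L_3(t) = (t + 2)(t - 2)(t - 5) / 90
Then q(t) = -70·L_0(t) + 30·L_1(t) + 630·L_2(t) + 1820·L_3(t).
Expanding and collecting terms gives q(t) = 6t^3 - 5t^2 + t.
Check: q(-2) = -70. ✓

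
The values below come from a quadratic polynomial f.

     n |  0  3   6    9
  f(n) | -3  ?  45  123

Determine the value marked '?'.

On equispaced nodes a degree-2 polynomial has vanishing third forward difference, so
  - f(0) + 3·f(3) - 3·f(6) + f(9) = 0.
Substituting the known values and solving for f(3):
  3·f(3) = 9
  f(3) = 3.

3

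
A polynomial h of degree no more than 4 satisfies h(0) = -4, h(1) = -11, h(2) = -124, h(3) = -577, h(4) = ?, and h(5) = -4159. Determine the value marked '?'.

-1748

On equispaced nodes a degree-4 polynomial has vanishing fifth forward difference, so
  - h(0) + 5·h(1) - 10·h(2) + 10·h(3) - 5·h(4) + h(5) = 0.
Substituting the known values and solving for h(4):
  -5·h(4) = 8740
  h(4) = -1748.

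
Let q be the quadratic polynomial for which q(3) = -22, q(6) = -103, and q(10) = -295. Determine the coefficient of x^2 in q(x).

-3

Write q(x) = ax^2 + bx + c. Substituting each data point gives a linear system:
  9a + 3b + c = -22
  36a + 6b + c = -103
  100a + 10b + c = -295
Solving the system yields a = -3, b = 0, c = 5.
So q(x) = -3x^2 + 5.
The leading coefficient is -3.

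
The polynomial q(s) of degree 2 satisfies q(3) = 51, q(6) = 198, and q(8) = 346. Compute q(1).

3

Write q(s) = as^2 + bs + c. Substituting each data point gives a linear system:
  9a + 3b + c = 51
  36a + 6b + c = 198
  64a + 8b + c = 346
Solving the system yields a = 5, b = 4, c = -6.
So q(s) = 5s^2 + 4s - 6.
Then q(1) = 3.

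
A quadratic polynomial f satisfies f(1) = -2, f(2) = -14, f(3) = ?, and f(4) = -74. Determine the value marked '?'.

-38

The 3 known points determine the degree-2 polynomial uniquely.
Write f(x) = ax^2 + bx + c. Substituting each data point gives a linear system:
  a + b + c = -2
  4a + 2b + c = -14
  16a + 4b + c = -74
Solving the system yields a = -6, b = 6, c = -2.
So f(x) = -6x^2 + 6x - 2.
Then f(3) = -38.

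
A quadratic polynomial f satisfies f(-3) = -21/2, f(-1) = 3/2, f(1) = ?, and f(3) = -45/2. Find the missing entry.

-5/2

On equispaced nodes a degree-2 polynomial has vanishing third forward difference, so
  - f(-3) + 3·f(-1) - 3·f(1) + f(3) = 0.
Substituting the known values and solving for f(1):
  -3·f(1) = 15/2
  f(1) = -5/2.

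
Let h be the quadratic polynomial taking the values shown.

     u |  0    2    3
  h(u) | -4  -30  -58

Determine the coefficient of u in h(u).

Write h(u) = au^2 + bu + c. Substituting each data point gives a linear system:
  c = -4
  4a + 2b + c = -30
  9a + 3b + c = -58
Solving the system yields a = -5, b = -3, c = -4.
So h(u) = -5u^2 - 3u - 4.
The coefficient of u is -3.

-3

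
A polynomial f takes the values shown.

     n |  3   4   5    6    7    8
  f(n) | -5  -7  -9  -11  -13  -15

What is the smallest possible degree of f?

Forward differences of the values at n = 3, 4, 5, 6, 7, 8:
  f  : -5  -7  -9  -11  -13  -15
  Δ  : -2  -2  -2  -2  -2
  Δ^2: 0  0  0  0
  Δ^3: 0  0  0
  Δ^4: 0  0
  Δ^5: 0
The first differences are constant (-2) and nonzero, while all higher differences vanish, so the minimal degree is 1.

1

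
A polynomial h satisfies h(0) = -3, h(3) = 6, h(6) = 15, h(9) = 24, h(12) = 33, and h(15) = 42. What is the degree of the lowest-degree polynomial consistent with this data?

1

Forward differences of the values at x = 0, 3, 6, 9, 12, 15:
  h  : -3  6  15  24  33  42
  Δ  : 9  9  9  9  9
  Δ^2: 0  0  0  0
  Δ^3: 0  0  0
  Δ^4: 0  0
  Δ^5: 0
The first differences are constant (9) and nonzero, while all higher differences vanish, so the minimal degree is 1.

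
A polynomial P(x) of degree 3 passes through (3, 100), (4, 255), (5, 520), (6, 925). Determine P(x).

Using the Lagrange interpolation formula with nodes 3, 4, 5, 6:
  L_0(x) = (x - 4)(x - 5)(x - 6) / -6
  L_1(x) = (x - 3)(x - 5)(x - 6) / 2
  L_2(x) = (x - 3)(x - 4)(x - 6) / -2
  L_3(x) = (x - 3)(x - 4)(x - 5) / 6
Then P(x) = 100·L_0(x) + 255·L_1(x) + 520·L_2(x) + 925·L_3(x).
Expanding and collecting terms gives P(x) = 5x^3 - 5x^2 + 5x - 5.
Check: P(3) = 100. ✓

P(x) = 5x^3 - 5x^2 + 5x - 5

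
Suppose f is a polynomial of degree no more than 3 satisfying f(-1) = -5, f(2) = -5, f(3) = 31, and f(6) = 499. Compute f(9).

1885

Write f(t) = at^3 + bt^2 + ct + d. Substituting each data point gives a linear system:
  -a + b - c + d = -5
  8a + 4b + 2c + d = -5
  27a + 9b + 3c + d = 31
  216a + 36b + 6c + d = 499
Solving the system yields a = 3, b = -3, c = -6, d = -5.
So f(t) = 3t^3 - 3t^2 - 6t - 5.
Then f(9) = 1885.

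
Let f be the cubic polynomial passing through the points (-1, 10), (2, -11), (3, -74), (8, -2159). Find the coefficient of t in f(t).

Write f(t) = at^3 + bt^2 + ct + d. Substituting each data point gives a linear system:
  -a + b - c + d = 10
  8a + 4b + 2c + d = -11
  27a + 9b + 3c + d = -74
  512a + 64b + 8c + d = -2159
Solving the system yields a = -5, b = 6, c = 2, d = 1.
So f(t) = -5t³ + 6t² + 2t + 1.
The coefficient of t is 2.

2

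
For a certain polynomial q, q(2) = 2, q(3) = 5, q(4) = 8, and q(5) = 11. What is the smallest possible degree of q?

Forward differences of the values at x = 2, 3, 4, 5:
  q  : 2  5  8  11
  Δ  : 3  3  3
  Δ^2: 0  0
  Δ^3: 0
The first differences are constant (3) and nonzero, while all higher differences vanish, so the minimal degree is 1.

1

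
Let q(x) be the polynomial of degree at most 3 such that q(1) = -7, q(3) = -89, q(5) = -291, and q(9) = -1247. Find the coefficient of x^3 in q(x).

Write q(x) = ax^3 + bx^2 + cx + d. Substituting each data point gives a linear system:
  a + b + c + d = -7
  27a + 9b + 3c + d = -89
  125a + 25b + 5c + d = -291
  729a + 81b + 9c + d = -1247
Solving the system yields a = -1, b = -6, c = -4, d = 4.
So q(x) = -x^3 - 6x^2 - 4x + 4.
The leading coefficient is -1.

-1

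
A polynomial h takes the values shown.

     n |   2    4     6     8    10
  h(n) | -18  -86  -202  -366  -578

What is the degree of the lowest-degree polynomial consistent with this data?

Forward differences of the values at n = 2, 4, 6, 8, 10:
  h  : -18  -86  -202  -366  -578
  Δ  : -68  -116  -164  -212
  Δ^2: -48  -48  -48
  Δ^3: 0  0
  Δ^4: 0
The second differences are constant (-48) and nonzero, while all higher differences vanish, so the minimal degree is 2.

2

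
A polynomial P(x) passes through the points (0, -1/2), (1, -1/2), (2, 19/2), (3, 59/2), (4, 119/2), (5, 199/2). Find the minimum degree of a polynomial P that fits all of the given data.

Forward differences of the values at x = 0, 1, 2, 3, 4, 5:
  P  : -1/2  -1/2  19/2  59/2  119/2  199/2
  Δ  : 0  10  20  30  40
  Δ^2: 10  10  10  10
  Δ^3: 0  0  0
  Δ^4: 0  0
  Δ^5: 0
The second differences are constant (10) and nonzero, while all higher differences vanish, so the minimal degree is 2.

2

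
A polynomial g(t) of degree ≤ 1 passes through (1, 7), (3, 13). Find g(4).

16

Using the Lagrange interpolation formula with nodes 1, 3:
  L_0(t) = (t - 3) / -2
  L_1(t) = (t - 1) / 2
Then g(t) = 7·L_0(t) + 13·L_1(t).
Expanding and collecting terms gives g(t) = 3t + 4.
Evaluating at t = 4: g(4) = 16.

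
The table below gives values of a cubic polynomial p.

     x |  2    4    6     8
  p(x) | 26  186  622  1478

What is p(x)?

p(x) = 3x^3 - (3/2)x^2 + 5x - 2

Write p(x) = ax^3 + bx^2 + cx + d. Substituting each data point gives a linear system:
  8a + 4b + 2c + d = 26
  64a + 16b + 4c + d = 186
  216a + 36b + 6c + d = 622
  512a + 64b + 8c + d = 1478
Solving the system yields a = 3, b = -3/2, c = 5, d = -2.
So p(x) = 3x³ - (3/2)x² + 5x - 2.
Check: p(6) = 622. ✓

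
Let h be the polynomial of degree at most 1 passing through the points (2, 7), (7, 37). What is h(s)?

Write h(s) = as + b. Substituting each data point gives a linear system:
  2a + b = 7
  7a + b = 37
Solving the system yields a = 6, b = -5.
So h(s) = 6s - 5.
Check: h(2) = 7. ✓

h(s) = 6s - 5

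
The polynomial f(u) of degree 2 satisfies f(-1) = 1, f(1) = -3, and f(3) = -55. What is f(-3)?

Write f(u) = au^2 + bu + c. Substituting each data point gives a linear system:
  a - b + c = 1
  a + b + c = -3
  9a + 3b + c = -55
Solving the system yields a = -6, b = -2, c = 5.
So f(u) = -6u² - 2u + 5.
Then f(-3) = -43.

-43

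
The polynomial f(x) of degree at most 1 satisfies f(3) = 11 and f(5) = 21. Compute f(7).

Write f(x) = ax + b. Substituting each data point gives a linear system:
  3a + b = 11
  5a + b = 21
Solving the system yields a = 5, b = -4.
So f(x) = 5x - 4.
Then f(7) = 31.

31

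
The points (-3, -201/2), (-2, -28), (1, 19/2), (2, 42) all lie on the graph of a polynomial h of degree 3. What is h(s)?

Write h(s) = as^3 + bs^2 + cs + d. Substituting each data point gives a linear system:
  -27a + 9b - 3c + d = -201/2
  -8a + 4b - 2c + d = -28
  a + b + c + d = 19/2
  8a + 4b + 2c + d = 42
Solving the system yields a = 4, b = 1, c = 3/2, d = 3.
So h(s) = 4s³ + s² + (3/2)s + 3.
Check: h(-2) = -28. ✓

h(s) = 4s^3 + s^2 + (3/2)s + 3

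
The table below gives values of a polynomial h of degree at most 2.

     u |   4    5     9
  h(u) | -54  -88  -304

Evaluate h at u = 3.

Write h(u) = au^2 + bu + c. Substituting each data point gives a linear system:
  16a + 4b + c = -54
  25a + 5b + c = -88
  81a + 9b + c = -304
Solving the system yields a = -4, b = 2, c = 2.
So h(u) = -4u^2 + 2u + 2.
Then h(3) = -28.

-28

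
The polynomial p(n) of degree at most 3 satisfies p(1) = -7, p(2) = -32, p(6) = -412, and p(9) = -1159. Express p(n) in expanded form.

Write p(n) = an^3 + bn^2 + cn + d. Substituting each data point gives a linear system:
  a + b + c + d = -7
  8a + 4b + 2c + d = -32
  216a + 36b + 6c + d = -412
  729a + 81b + 9c + d = -1159
Solving the system yields a = -1, b = -5, c = -3, d = 2.
So p(n) = -n³ - 5n² - 3n + 2.
Check: p(9) = -1159. ✓

p(n) = -n^3 - 5n^2 - 3n + 2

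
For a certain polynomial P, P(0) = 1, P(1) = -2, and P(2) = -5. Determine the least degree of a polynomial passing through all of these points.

Forward differences of the values at u = 0, 1, 2:
  P  : 1  -2  -5
  Δ  : -3  -3
  Δ^2: 0
The first differences are constant (-3) and nonzero, while all higher differences vanish, so the minimal degree is 1.

1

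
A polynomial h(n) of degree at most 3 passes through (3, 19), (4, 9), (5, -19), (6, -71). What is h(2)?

17

Using the Lagrange interpolation formula with nodes 3, 4, 5, 6:
  L_0(n) = (n - 4)(n - 5)(n - 6) / -6
  L_1(n) = (n - 3)(n - 5)(n - 6) / 2
  L_2(n) = (n - 3)(n - 4)(n - 6) / -2
  L_3(n) = (n - 3)(n - 4)(n - 5) / 6
Then h(n) = 19·L_0(n) + 9·L_1(n) - 19·L_2(n) - 71·L_3(n).
Expanding and collecting terms gives h(n) = -n^3 + 3n^2 + 6n + 1.
Evaluating at n = 2: h(2) = 17.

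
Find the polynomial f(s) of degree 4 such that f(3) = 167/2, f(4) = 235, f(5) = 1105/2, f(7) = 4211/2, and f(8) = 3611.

f(s) = s^4 - (3/2)s^3 + 4s^2 + 4s - 5

Write f(s) = as^4 + bs^3 + cs^2 + ds + e. Substituting each data point gives a linear system:
  81a + 27b + 9c + 3d + e = 167/2
  256a + 64b + 16c + 4d + e = 235
  625a + 125b + 25c + 5d + e = 1105/2
  2401a + 343b + 49c + 7d + e = 4211/2
  4096a + 512b + 64c + 8d + e = 3611
Solving the system yields a = 1, b = -3/2, c = 4, d = 4, e = -5.
So f(s) = s^4 - (3/2)s^3 + 4s^2 + 4s - 5.
Check: f(5) = 1105/2. ✓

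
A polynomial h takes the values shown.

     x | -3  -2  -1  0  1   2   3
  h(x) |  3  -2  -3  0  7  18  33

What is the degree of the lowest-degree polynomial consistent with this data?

Forward differences of the values at x = -3, -2, -1, 0, 1, 2, 3:
  h  : 3  -2  -3  0  7  18  33
  Δ  : -5  -1  3  7  11  15
  Δ^2: 4  4  4  4  4
  Δ^3: 0  0  0  0
  Δ^4: 0  0  0
  Δ^5: 0  0
  Δ^6: 0
The second differences are constant (4) and nonzero, while all higher differences vanish, so the minimal degree is 2.

2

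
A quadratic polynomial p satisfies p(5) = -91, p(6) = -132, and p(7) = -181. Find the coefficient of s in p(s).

3

Write p(s) = as^2 + bs + c. Substituting each data point gives a linear system:
  25a + 5b + c = -91
  36a + 6b + c = -132
  49a + 7b + c = -181
Solving the system yields a = -4, b = 3, c = -6.
So p(s) = -4s^2 + 3s - 6.
The coefficient of s is 3.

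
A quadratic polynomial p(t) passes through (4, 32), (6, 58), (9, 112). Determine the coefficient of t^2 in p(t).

1

Write p(t) = at^2 + bt + c. Substituting each data point gives a linear system:
  16a + 4b + c = 32
  36a + 6b + c = 58
  81a + 9b + c = 112
Solving the system yields a = 1, b = 3, c = 4.
So p(t) = t^2 + 3t + 4.
The leading coefficient is 1.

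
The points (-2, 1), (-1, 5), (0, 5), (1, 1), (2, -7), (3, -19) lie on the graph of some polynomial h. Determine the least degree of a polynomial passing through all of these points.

Forward differences of the values at n = -2, -1, 0, 1, 2, 3:
  h  : 1  5  5  1  -7  -19
  Δ  : 4  0  -4  -8  -12
  Δ^2: -4  -4  -4  -4
  Δ^3: 0  0  0
  Δ^4: 0  0
  Δ^5: 0
The second differences are constant (-4) and nonzero, while all higher differences vanish, so the minimal degree is 2.

2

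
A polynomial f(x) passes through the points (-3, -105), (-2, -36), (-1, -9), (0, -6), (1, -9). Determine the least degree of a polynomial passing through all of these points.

3

Forward differences of the values at x = -3, -2, -1, 0, 1:
  f  : -105  -36  -9  -6  -9
  Δ  : 69  27  3  -3
  Δ^2: -42  -24  -6
  Δ^3: 18  18
  Δ^4: 0
The third differences are constant (18) and nonzero, while all higher differences vanish, so the minimal degree is 3.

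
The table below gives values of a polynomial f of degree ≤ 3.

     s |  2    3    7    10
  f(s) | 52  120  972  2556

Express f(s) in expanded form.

f(s) = 2s^3 + 5s^2 + 5s + 6

Using the Lagrange interpolation formula with nodes 2, 3, 7, 10:
  L_0(s) = (s - 3)(s - 7)(s - 10) / -40
  L_1(s) = (s - 2)(s - 7)(s - 10) / 28
  L_2(s) = (s - 2)(s - 3)(s - 10) / -60
  L_3(s) = (s - 2)(s - 3)(s - 7) / 168
Then f(s) = 52·L_0(s) + 120·L_1(s) + 972·L_2(s) + 2556·L_3(s).
Expanding and collecting terms gives f(s) = 2s^3 + 5s^2 + 5s + 6.
Check: f(10) = 2556. ✓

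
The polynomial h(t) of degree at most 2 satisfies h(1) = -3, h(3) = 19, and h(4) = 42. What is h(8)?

214

Using the Lagrange interpolation formula with nodes 1, 3, 4:
  L_0(t) = (t - 3)(t - 4) / 6
  L_1(t) = (t - 1)(t - 4) / -2
  L_2(t) = (t - 1)(t - 3) / 3
Then h(t) = -3·L_0(t) + 19·L_1(t) + 42·L_2(t).
Expanding and collecting terms gives h(t) = 4t^2 - 5t - 2.
Evaluating at t = 8: h(8) = 214.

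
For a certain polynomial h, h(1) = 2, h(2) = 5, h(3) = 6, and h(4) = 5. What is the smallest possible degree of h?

Forward differences of the values at u = 1, 2, 3, 4:
  h  : 2  5  6  5
  Δ  : 3  1  -1
  Δ^2: -2  -2
  Δ^3: 0
The second differences are constant (-2) and nonzero, while all higher differences vanish, so the minimal degree is 2.

2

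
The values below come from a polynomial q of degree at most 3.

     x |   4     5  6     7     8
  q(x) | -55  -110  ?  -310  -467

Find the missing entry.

The 4 known points determine the degree-3 polynomial uniquely.
Write q(x) = ax^3 + bx^2 + cx + d. Substituting each data point gives a linear system:
  64a + 16b + 4c + d = -55
  125a + 25b + 5c + d = -110
  343a + 49b + 7c + d = -310
  512a + 64b + 8c + d = -467
Solving the system yields a = -1, b = 1, c = -3, d = 5.
So q(x) = -x³ + x² - 3x + 5.
Then q(6) = -193.

-193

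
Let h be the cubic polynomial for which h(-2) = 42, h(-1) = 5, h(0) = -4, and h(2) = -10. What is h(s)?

h(s) = -3s^3 + 5s^2 - s - 4

Using the Lagrange interpolation formula with nodes -2, -1, 0, 2:
  L_0(s) = (s + 1)s(s - 2) / -8
  L_1(s) = (s + 2)s(s - 2) / 3
  L_2(s) = (s + 2)(s + 1)(s - 2) / -4
  L_3(s) = (s + 2)(s + 1)s / 24
Then h(s) = 42·L_0(s) + 5·L_1(s) - 4·L_2(s) - 10·L_3(s).
Expanding and collecting terms gives h(s) = -3s^3 + 5s^2 - s - 4.
Check: h(2) = -10. ✓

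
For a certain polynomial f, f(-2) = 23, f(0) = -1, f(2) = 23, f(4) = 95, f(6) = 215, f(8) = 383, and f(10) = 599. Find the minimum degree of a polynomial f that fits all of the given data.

2

Forward differences of the values at n = -2, 0, 2, 4, 6, 8, 10:
  f  : 23  -1  23  95  215  383  599
  Δ  : -24  24  72  120  168  216
  Δ^2: 48  48  48  48  48
  Δ^3: 0  0  0  0
  Δ^4: 0  0  0
  Δ^5: 0  0
  Δ^6: 0
The second differences are constant (48) and nonzero, while all higher differences vanish, so the minimal degree is 2.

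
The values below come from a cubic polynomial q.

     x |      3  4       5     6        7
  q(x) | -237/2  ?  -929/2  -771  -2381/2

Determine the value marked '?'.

-253

On equispaced nodes a degree-3 polynomial has vanishing fourth forward difference, so
  q(3) - 4·q(4) + 6·q(5) - 4·q(6) + q(7) = 0.
Substituting the known values and solving for q(4):
  -4·q(4) = 1012
  q(4) = -253.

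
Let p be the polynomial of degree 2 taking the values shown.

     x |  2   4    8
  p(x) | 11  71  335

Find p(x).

Using the Lagrange interpolation formula with nodes 2, 4, 8:
  L_0(x) = (x - 4)(x - 8) / 12
  L_1(x) = (x - 2)(x - 8) / -8
  L_2(x) = (x - 2)(x - 4) / 24
Then p(x) = 11·L_0(x) + 71·L_1(x) + 335·L_2(x).
Expanding and collecting terms gives p(x) = 6x^2 - 6x - 1.
Check: p(8) = 335. ✓

p(x) = 6x^2 - 6x - 1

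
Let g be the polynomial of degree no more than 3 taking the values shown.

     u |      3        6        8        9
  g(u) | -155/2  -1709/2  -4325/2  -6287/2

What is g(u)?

Write g(u) = au^3 + bu^2 + cu + d. Substituting each data point gives a linear system:
  27a + 9b + 3c + d = -155/2
  216a + 36b + 6c + d = -1709/2
  512a + 64b + 8c + d = -4325/2
  729a + 81b + 9c + d = -6287/2
Solving the system yields a = -5, b = 6, c = 2, d = -5/2.
So g(u) = -5u^3 + 6u^2 + 2u - 5/2.
Check: g(3) = -155/2. ✓

g(u) = -5u^3 + 6u^2 + 2u - 5/2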